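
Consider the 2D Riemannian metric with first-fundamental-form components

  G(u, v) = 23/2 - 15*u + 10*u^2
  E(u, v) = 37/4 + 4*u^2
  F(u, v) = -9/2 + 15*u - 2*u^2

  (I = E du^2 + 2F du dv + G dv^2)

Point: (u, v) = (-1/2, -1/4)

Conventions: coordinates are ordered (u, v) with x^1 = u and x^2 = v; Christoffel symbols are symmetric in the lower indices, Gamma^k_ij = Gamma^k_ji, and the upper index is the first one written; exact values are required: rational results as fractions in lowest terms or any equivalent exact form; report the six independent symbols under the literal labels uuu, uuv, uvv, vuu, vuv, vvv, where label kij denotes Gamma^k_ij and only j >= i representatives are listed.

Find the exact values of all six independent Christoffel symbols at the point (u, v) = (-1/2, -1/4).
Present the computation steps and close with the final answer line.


E = 41/4, F = -25/2, G = 43/2 at the point
E_u = -4, E_v = 0, F_u = 17, F_v = 0, G_u = -25, G_v = 0
EG - F^2 = 513/8;  g^inv = (8/513) * [[43/2, 25/2], [25/2, 41/4]]
first-kind symbols [ij,l] = (1/2)(d_i g_jl + d_j g_il - d_l g_ij): [uu,u] = E_u/2 = -2, [uu,v] = F_u - E_v/2 = 17, [uv,u] = E_v/2 = 0, [uv,v] = G_u/2 = -25/2, [vv,u] = F_v - G_u/2 = 25/2, [vv,v] = G_v/2 = 0
Gamma^u_ij = (G*[ij,u] - F*[ij,v])/(EG - F^2), Gamma^v_ij = (E*[ij,v] - F*[ij,u])/(EG - F^2)

Answer: Gamma_uuu = 452/171, Gamma_uuv = -1250/513, Gamma_uvv = 2150/513, Gamma_vuu = 398/171, Gamma_vuv = -1025/513, Gamma_vvv = 1250/513


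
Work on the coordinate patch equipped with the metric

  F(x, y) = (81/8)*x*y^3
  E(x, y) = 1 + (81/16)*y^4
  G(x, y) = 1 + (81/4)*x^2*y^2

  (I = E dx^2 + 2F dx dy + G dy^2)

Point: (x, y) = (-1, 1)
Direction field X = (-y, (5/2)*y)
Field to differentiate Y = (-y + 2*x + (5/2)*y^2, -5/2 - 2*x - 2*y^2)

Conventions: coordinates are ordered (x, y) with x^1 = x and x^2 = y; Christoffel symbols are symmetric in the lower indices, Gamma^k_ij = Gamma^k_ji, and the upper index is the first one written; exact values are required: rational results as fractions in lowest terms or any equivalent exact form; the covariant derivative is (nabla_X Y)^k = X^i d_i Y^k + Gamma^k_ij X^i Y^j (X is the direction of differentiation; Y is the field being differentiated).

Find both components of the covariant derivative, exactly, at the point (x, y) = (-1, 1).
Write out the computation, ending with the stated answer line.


E = 97/16, F = -81/8, G = 85/4 at the point
E_x = 0, E_y = 81/4, F_x = 81/8, F_y = -243/8, G_x = -81/2, G_y = 81/2
EG - F^2 = 421/16;  g^inv = (16/421) * [[85/4, 81/8], [81/8, 97/16]]
first-kind symbols [ij,l] = (1/2)(d_i g_jl + d_j g_il - d_l g_ij): [xx,x] = E_x/2 = 0, [xx,y] = F_x - E_y/2 = 0, [xy,x] = E_y/2 = 81/8, [xy,y] = G_x/2 = -81/4, [yy,x] = F_y - G_x/2 = -81/8, [yy,y] = G_y/2 = 81/4
Gamma^x_ij = (G*[ij,x] - F*[ij,y])/(EG - F^2), Gamma^y_ij = (E*[ij,y] - F*[ij,x])/(EG - F^2)
Gamma_xxx = 0, Gamma_xxy = 162/421, Gamma_xyy = -162/421, Gamma_yxx = 0, Gamma_yxy = -324/421, Gamma_yyy = 324/421
X = (-1, 5/2), Y = (-1/2, -5/2) at the point

Answer: (nabla_X Y)^x = 4583/421, (nabla_X Y)^y = -5798/421


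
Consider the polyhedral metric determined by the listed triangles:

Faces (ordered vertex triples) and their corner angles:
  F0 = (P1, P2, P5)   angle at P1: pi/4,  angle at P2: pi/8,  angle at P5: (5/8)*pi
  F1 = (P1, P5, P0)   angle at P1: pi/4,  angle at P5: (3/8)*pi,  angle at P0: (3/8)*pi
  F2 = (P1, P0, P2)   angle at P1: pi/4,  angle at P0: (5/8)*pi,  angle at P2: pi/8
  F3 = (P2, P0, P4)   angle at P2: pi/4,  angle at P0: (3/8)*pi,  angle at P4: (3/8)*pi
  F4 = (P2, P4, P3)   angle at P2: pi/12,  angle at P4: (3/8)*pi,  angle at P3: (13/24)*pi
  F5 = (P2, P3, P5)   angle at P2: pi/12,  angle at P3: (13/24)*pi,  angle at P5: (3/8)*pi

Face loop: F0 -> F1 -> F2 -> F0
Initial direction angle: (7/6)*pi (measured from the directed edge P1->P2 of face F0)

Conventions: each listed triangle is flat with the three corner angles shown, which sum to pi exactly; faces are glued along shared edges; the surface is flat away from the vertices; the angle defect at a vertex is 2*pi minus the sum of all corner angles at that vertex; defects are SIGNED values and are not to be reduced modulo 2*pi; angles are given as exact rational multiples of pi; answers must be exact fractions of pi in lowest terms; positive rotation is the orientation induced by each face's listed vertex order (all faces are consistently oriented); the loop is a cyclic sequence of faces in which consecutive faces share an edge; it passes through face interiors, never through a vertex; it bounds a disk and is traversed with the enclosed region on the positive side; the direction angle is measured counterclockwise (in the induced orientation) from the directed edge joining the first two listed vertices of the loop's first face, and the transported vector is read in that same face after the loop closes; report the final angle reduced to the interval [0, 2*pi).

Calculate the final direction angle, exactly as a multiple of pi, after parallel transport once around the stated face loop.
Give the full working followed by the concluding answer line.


enclosed vertex P1: corner angles sum to (3/4)*pi, defect = 2*pi - (3/4)*pi = (5/4)*pi
by Gauss-Bonnet the loop rotates the vector by the enclosed defect sum (positive orientation, mod 2*pi)
final angle = (7/6)*pi + (5/4)*pi = (5/12)*pi (mod 2*pi)

Answer: final direction angle = (5/12)*pi


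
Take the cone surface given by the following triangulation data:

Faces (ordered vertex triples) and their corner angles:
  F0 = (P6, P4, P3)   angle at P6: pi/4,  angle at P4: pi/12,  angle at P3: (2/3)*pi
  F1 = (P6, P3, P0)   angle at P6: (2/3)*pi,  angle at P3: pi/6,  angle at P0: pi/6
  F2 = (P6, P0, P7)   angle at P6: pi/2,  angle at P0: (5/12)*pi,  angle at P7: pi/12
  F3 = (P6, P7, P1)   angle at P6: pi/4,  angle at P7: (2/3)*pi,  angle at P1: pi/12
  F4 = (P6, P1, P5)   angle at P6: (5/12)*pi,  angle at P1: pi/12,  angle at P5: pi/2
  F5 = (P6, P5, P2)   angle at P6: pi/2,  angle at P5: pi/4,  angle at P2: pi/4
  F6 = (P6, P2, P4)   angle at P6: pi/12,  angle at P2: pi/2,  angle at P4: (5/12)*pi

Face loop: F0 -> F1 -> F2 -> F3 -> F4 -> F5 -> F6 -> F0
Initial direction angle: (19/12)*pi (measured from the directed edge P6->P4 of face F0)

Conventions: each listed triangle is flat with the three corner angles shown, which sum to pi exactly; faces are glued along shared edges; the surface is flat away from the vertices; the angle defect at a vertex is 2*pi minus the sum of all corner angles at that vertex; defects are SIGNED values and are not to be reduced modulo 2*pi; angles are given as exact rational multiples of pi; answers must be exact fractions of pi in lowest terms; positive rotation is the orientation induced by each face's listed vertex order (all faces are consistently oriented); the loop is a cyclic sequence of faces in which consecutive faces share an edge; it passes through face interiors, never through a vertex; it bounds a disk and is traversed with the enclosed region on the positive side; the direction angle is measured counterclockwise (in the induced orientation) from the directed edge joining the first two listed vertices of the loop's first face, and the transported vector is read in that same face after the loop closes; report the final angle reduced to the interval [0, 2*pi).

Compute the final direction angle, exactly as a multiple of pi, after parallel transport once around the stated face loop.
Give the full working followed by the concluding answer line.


enclosed vertex P6: corner angles sum to (8/3)*pi, defect = 2*pi - (8/3)*pi = (-2/3)*pi
the rotation equals the total enclosed defect, so the final angle is initial + defects (mod 2*pi)
final angle = (19/12)*pi - (2/3)*pi = (11/12)*pi (mod 2*pi)

Answer: final direction angle = (11/12)*pi


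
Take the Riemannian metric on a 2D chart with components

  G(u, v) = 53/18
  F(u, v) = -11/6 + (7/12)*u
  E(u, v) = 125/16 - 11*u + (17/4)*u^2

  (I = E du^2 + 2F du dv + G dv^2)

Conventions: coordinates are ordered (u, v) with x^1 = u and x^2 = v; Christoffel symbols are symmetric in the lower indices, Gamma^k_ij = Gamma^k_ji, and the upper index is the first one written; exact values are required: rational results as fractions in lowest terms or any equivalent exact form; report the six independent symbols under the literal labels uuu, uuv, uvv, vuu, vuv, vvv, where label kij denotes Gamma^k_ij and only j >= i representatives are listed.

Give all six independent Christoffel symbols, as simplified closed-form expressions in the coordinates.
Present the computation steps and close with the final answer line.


E = 125/16 - 11*u + (17/4)*u^2; F = -11/6 + (7/12)*u; G = 53/18
Gamma^k_ij = (1/2) g^{kl} (d_i g_jl + d_j g_il - d_l g_ij), with g^inv = (1/(EG-F^2)) [[G, -F], [-F, E]]
first partials: E_u = -11 + (17/2)*u, E_v = 0, F_u = 7/12, F_v = 0, G_u = 0, G_v = 0
D = EG - F^2 = 5657/288 - (121/4)*u + (1753/144)*u^2
expanded: Gamma^u_uu = (G E_u - 2F F_u + F E_v)/(2D), Gamma^u_uv = (G E_v - F G_u)/(2D), Gamma^u_vv = (2G F_v - G G_u - F G_v)/(2D), Gamma^v_uu = (2E F_u - E E_v - F E_u)/(2D), Gamma^v_uv = (E G_u - F E_v)/(2D), Gamma^v_vv = (E G_v - 2F F_v + F G_u)/(2D); substitute and cancel common factors

Answer: Gamma_uuu = (3506*u - 4356)/(3506*u^2 - 8712*u + 5657), Gamma_uuv = 0, Gamma_uvv = 0, Gamma_vuu = (2640*u - 3183)/(7012*u^2 - 17424*u + 11314), Gamma_vuv = 0, Gamma_vvv = 0


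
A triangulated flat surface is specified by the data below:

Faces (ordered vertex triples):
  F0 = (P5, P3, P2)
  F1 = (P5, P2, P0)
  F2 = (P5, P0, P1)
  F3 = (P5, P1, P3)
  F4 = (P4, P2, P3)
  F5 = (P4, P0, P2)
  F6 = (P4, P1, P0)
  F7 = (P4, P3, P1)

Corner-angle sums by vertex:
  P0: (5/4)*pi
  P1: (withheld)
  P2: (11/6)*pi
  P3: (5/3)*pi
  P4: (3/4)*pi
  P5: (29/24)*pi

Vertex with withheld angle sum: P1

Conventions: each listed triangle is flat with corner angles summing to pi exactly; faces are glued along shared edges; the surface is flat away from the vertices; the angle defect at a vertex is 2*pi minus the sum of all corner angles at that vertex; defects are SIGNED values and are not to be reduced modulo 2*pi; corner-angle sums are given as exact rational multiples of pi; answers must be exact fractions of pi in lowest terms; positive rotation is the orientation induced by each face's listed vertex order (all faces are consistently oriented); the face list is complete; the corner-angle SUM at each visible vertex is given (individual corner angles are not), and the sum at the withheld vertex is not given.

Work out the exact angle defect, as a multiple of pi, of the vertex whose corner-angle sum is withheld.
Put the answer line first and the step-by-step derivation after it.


Answer: defect(P1) = (17/24)*pi

V = 6, E = 12, F = 8; chi = V - E + F = 2
Gauss-Bonnet: total defect = 2*pi*chi = 4*pi; visible defects sum to (79/24)*pi


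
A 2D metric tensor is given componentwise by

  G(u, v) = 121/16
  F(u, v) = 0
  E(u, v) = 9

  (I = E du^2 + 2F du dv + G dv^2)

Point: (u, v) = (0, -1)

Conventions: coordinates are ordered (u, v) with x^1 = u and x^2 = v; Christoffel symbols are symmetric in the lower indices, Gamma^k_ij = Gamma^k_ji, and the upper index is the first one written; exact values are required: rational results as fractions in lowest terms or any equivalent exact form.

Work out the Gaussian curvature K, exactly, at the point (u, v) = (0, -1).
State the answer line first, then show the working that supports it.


Answer: K = 0

E = 9, F = 0, G = 121/16, EG - F^2 = 1089/16 at the point
E_u = 0, E_v = 0, F_u = 0, F_v = 0, G_u = 0, G_v = 0
E_vv = 0, F_uv = 0, G_uu = 0
Apply the Brioschi formula K = (det M1 - det M2)/(EG - F^2)^2 over the derivative matrices of E, F, G.
M1 = [[-E_vv/2 + F_uv - G_uu/2, E_u/2, F_u - E_v/2], [F_v - G_u/2, E, F], [G_v/2, F, G]] = [[0, 0, 0], [0, 9, 0], [0, 0, 121/16]]; det M1 = 0
M2 = [[0, E_v/2, G_u/2], [E_v/2, E, F], [G_u/2, F, G]] = [[0, 0, 0], [0, 9, 0], [0, 0, 121/16]]; det M2 = 0
det M1 - det M2 = 0; K = 0 / (1089/16)^2 = 0


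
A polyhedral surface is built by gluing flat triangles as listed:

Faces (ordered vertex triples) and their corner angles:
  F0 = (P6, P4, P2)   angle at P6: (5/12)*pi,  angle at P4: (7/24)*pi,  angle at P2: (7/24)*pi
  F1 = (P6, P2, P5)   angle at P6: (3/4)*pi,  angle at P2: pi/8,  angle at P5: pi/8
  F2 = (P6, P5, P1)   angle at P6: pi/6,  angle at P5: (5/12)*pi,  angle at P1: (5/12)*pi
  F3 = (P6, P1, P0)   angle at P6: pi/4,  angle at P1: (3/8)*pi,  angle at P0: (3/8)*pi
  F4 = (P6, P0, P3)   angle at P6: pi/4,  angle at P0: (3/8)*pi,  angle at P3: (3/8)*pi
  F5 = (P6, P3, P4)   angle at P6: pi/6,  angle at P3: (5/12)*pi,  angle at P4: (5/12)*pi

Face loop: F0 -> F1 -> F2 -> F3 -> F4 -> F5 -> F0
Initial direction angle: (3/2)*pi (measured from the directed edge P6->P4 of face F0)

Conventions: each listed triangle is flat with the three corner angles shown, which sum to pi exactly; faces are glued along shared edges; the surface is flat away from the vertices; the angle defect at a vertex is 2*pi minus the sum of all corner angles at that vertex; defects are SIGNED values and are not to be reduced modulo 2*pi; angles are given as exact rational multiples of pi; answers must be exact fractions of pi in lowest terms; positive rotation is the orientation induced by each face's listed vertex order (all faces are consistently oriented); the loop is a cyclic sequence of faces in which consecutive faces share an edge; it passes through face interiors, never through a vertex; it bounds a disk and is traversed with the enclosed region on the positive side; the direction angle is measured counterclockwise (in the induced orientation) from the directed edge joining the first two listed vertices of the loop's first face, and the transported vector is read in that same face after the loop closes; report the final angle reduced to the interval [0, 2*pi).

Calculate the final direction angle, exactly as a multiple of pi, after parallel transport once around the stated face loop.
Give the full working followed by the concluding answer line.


enclosed vertex P6: corner angles sum to 2*pi, defect = 2*pi - 2*pi = 0
the final direction is the initial angle plus the enclosed defects, taken mod 2*pi in the induced orientation
final angle = (3/2)*pi + 0 = (3/2)*pi (mod 2*pi)

Answer: final direction angle = (3/2)*pi


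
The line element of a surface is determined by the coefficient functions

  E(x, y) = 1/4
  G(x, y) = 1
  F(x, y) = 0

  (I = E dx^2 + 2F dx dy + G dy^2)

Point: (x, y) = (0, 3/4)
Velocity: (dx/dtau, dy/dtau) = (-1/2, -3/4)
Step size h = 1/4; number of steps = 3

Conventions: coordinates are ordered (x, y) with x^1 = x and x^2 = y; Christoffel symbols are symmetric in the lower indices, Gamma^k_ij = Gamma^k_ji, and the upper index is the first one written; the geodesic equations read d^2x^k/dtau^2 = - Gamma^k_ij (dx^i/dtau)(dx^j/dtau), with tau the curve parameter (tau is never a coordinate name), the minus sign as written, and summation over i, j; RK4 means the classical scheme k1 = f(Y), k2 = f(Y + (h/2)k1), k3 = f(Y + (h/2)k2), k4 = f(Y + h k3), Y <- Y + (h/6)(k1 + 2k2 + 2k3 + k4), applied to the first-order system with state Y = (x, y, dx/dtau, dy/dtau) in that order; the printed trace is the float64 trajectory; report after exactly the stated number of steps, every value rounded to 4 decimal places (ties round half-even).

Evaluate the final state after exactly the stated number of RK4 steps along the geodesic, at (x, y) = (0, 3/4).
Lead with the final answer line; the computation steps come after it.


Answer: x = -0.3750, y = 0.1875, dx/dtau = -0.5000, dy/dtau = -0.7500

f(Y) = (dx/dtau, dy/dtau, -Gamma^x_ij Y'^i Y'^j, -Gamma^y_ij Y'^i Y'^j) with the Gammas evaluated at the stage position; h = 0.250000; intermediate values shown to 6 dp
step 0: x = 0.0000, y = 0.7500, dx/dtau = -0.5000, dy/dtau = -0.7500
step 1:
  k1: at (x, y) = (0.000000, 0.750000), (dx/dtau, dy/dtau) = (-0.500000, -0.750000); Gamma_xxx = 0.000000, Gamma_xxy = 0.000000, Gamma_xyy = 0.000000, Gamma_yxx = 0.000000, Gamma_yxy = 0.000000, Gamma_yyy = 0.000000; k1 = (-0.500000, -0.750000, 0.000000, 0.000000)
  k2: at (x, y) = (-0.062500, 0.656250), (dx/dtau, dy/dtau) = (-0.500000, -0.750000); Gamma_xxx = 0.000000, Gamma_xxy = 0.000000, Gamma_xyy = 0.000000, Gamma_yxx = 0.000000, Gamma_yxy = 0.000000, Gamma_yyy = 0.000000; k2 = (-0.500000, -0.750000, 0.000000, 0.000000)
  k3: at (x, y) = (-0.062500, 0.656250), (dx/dtau, dy/dtau) = (-0.500000, -0.750000); Gamma_xxx = 0.000000, Gamma_xxy = 0.000000, Gamma_xyy = 0.000000, Gamma_yxx = 0.000000, Gamma_yxy = 0.000000, Gamma_yyy = 0.000000; k3 = (-0.500000, -0.750000, 0.000000, 0.000000)
  k4: at (x, y) = (-0.125000, 0.562500), (dx/dtau, dy/dtau) = (-0.500000, -0.750000); Gamma_xxx = 0.000000, Gamma_xxy = 0.000000, Gamma_xyy = 0.000000, Gamma_yxx = 0.000000, Gamma_yxy = 0.000000, Gamma_yyy = 0.000000; k4 = (-0.500000, -0.750000, 0.000000, 0.000000)
  Y <- Y + (h/6)(k1 + 2k2 + 2k3 + k4): x = -0.1250, y = 0.5625, dx/dtau = -0.5000, dy/dtau = -0.7500
step 2:
  k1: at (x, y) = (-0.125000, 0.562500), (dx/dtau, dy/dtau) = (-0.500000, -0.750000); Gamma_xxx = 0.000000, Gamma_xxy = 0.000000, Gamma_xyy = 0.000000, Gamma_yxx = 0.000000, Gamma_yxy = 0.000000, Gamma_yyy = 0.000000; k1 = (-0.500000, -0.750000, 0.000000, 0.000000)
  k2: at (x, y) = (-0.187500, 0.468750), (dx/dtau, dy/dtau) = (-0.500000, -0.750000); Gamma_xxx = 0.000000, Gamma_xxy = 0.000000, Gamma_xyy = 0.000000, Gamma_yxx = 0.000000, Gamma_yxy = 0.000000, Gamma_yyy = 0.000000; k2 = (-0.500000, -0.750000, 0.000000, 0.000000)
  k3: at (x, y) = (-0.187500, 0.468750), (dx/dtau, dy/dtau) = (-0.500000, -0.750000); Gamma_xxx = 0.000000, Gamma_xxy = 0.000000, Gamma_xyy = 0.000000, Gamma_yxx = 0.000000, Gamma_yxy = 0.000000, Gamma_yyy = 0.000000; k3 = (-0.500000, -0.750000, 0.000000, 0.000000)
  k4: at (x, y) = (-0.250000, 0.375000), (dx/dtau, dy/dtau) = (-0.500000, -0.750000); Gamma_xxx = 0.000000, Gamma_xxy = 0.000000, Gamma_xyy = 0.000000, Gamma_yxx = 0.000000, Gamma_yxy = 0.000000, Gamma_yyy = 0.000000; k4 = (-0.500000, -0.750000, 0.000000, 0.000000)
  Y <- Y + (h/6)(k1 + 2k2 + 2k3 + k4): x = -0.2500, y = 0.3750, dx/dtau = -0.5000, dy/dtau = -0.7500
step 3:
  k1: at (x, y) = (-0.250000, 0.375000), (dx/dtau, dy/dtau) = (-0.500000, -0.750000); Gamma_xxx = 0.000000, Gamma_xxy = 0.000000, Gamma_xyy = 0.000000, Gamma_yxx = 0.000000, Gamma_yxy = 0.000000, Gamma_yyy = 0.000000; k1 = (-0.500000, -0.750000, 0.000000, 0.000000)
  k2: at (x, y) = (-0.312500, 0.281250), (dx/dtau, dy/dtau) = (-0.500000, -0.750000); Gamma_xxx = 0.000000, Gamma_xxy = 0.000000, Gamma_xyy = 0.000000, Gamma_yxx = 0.000000, Gamma_yxy = 0.000000, Gamma_yyy = 0.000000; k2 = (-0.500000, -0.750000, 0.000000, 0.000000)
  k3: at (x, y) = (-0.312500, 0.281250), (dx/dtau, dy/dtau) = (-0.500000, -0.750000); Gamma_xxx = 0.000000, Gamma_xxy = 0.000000, Gamma_xyy = 0.000000, Gamma_yxx = 0.000000, Gamma_yxy = 0.000000, Gamma_yyy = 0.000000; k3 = (-0.500000, -0.750000, 0.000000, 0.000000)
  k4: at (x, y) = (-0.375000, 0.187500), (dx/dtau, dy/dtau) = (-0.500000, -0.750000); Gamma_xxx = 0.000000, Gamma_xxy = 0.000000, Gamma_xyy = 0.000000, Gamma_yxx = 0.000000, Gamma_yxy = 0.000000, Gamma_yyy = 0.000000; k4 = (-0.500000, -0.750000, 0.000000, 0.000000)
  Y <- Y + (h/6)(k1 + 2k2 + 2k3 + k4): x = -0.3750, y = 0.1875, dx/dtau = -0.5000, dy/dtau = -0.7500


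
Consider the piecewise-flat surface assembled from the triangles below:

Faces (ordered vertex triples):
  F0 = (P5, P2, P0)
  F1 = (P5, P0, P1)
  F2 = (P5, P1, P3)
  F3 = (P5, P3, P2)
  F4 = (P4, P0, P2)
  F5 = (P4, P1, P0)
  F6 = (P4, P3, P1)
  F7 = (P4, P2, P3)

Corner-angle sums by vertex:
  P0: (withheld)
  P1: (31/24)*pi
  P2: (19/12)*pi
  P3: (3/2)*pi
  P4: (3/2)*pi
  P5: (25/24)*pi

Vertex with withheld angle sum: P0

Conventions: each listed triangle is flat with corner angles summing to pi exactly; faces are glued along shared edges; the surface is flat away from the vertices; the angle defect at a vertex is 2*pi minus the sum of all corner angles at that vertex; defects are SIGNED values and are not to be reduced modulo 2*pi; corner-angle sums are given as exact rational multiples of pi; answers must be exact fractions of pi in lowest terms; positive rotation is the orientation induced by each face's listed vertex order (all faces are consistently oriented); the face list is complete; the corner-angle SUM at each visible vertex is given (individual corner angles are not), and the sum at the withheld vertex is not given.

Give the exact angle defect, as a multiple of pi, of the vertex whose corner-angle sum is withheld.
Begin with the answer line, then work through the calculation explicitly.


Answer: defect(P0) = (11/12)*pi

V = 6, E = 12, F = 8; chi = V - E + F = 2
Gauss-Bonnet: total defect = 2*pi*chi = 4*pi; visible defects sum to (37/12)*pi


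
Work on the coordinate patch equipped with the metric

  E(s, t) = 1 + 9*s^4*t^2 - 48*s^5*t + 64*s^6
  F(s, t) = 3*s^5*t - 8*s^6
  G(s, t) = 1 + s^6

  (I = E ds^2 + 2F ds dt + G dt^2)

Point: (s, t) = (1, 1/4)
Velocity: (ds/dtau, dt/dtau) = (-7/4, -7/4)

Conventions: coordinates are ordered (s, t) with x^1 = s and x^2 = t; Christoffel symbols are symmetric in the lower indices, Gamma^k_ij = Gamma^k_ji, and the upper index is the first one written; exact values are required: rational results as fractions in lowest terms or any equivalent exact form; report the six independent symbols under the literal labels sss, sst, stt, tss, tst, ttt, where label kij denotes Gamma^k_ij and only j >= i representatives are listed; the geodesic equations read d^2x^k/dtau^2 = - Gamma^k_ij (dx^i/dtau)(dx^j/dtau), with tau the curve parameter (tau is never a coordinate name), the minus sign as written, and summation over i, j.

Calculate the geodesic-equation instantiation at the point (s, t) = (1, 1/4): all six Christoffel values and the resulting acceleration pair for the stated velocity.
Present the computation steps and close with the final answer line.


E = 857/16, F = -29/4, G = 2 at the point
E_s = 1305/4, E_t = -87/2, F_s = -177/4, F_t = 3, G_s = 6, G_t = 0
EG - F^2 = 873/16;  g^inv = (16/873) * [[2, 29/4], [29/4, 857/16]]
first-kind symbols [ij,l] = (1/2)(d_i g_jl + d_j g_il - d_l g_ij): [ss,s] = E_s/2 = 1305/8, [ss,t] = F_s - E_t/2 = -45/2, [st,s] = E_t/2 = -87/4, [st,t] = G_s/2 = 3, [tt,s] = F_t - G_s/2 = 0, [tt,t] = G_t/2 = 0
Gamma^s_ij = (G*[ij,s] - F*[ij,t])/(EG - F^2), Gamma^t_ij = (E*[ij,t] - F*[ij,s])/(EG - F^2)
Gamma_sss = 290/97, Gamma_sst = -116/291, Gamma_stt = 0, Gamma_tss = -40/97, Gamma_tst = 16/291, Gamma_ttt = 0
d^2s/dtau^2 = -(Gamma_sss*(-7/4)^2 + 2*Gamma_sst*(-7/4)*(-7/4) + Gamma_stt*(-7/4)^2) = -15631/2328
d^2t/dtau^2 = -(Gamma_tss*(-7/4)^2 + 2*Gamma_tst*(-7/4)*(-7/4) + Gamma_ttt*(-7/4)^2) = 539/582

Answer: Gamma_sss = 290/97, Gamma_sst = -116/291, Gamma_stt = 0, Gamma_tss = -40/97, Gamma_tst = 16/291, Gamma_ttt = 0; accelerations (d^2s/dtau^2, d^2t/dtau^2) = (-15631/2328, 539/582)


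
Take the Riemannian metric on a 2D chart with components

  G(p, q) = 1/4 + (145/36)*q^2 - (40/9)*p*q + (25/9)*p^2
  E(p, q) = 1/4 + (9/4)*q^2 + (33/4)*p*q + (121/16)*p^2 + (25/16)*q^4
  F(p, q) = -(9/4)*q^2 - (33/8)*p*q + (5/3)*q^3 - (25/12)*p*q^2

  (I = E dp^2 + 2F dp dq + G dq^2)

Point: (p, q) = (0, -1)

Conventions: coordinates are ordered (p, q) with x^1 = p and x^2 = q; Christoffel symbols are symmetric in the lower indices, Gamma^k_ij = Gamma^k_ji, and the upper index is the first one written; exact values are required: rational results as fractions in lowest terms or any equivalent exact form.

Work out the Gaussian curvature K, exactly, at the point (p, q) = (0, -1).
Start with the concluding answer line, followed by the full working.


Answer: K = -488460/344569

E = 65/16, F = -47/12, G = 77/18, EG - F^2 = 587/288 at the point
E_p = -33/4, E_q = -43/4, F_p = 49/24, F_q = 19/2, G_p = 40/9, G_q = -145/18
E_qq = 93/4, F_pq = 1/24, G_pp = 50/9
The intrinsic route: Brioschi's K = (det M1 - det M2)/(EG - F^2)^2.
M1 = [[-E_qq/2 + F_pq - G_pp/2, E_p/2, F_p - E_q/2], [F_q - G_p/2, E, F], [G_q/2, F, G]] = [[-517/36, -33/8, 89/12], [131/18, 65/16, -47/12], [-145/36, -47/12, 77/18]]; det M1 = -1160669/20736
M2 = [[0, E_q/2, G_p/2], [E_q/2, E, F], [G_p/2, F, G]] = [[0, -43/8, 20/9], [-43/8, 65/16, -47/12], [20/9, -47/12, 77/18]]; det M2 = -519277/10368
det M1 - det M2 = -40705/6912; K = -40705/6912 / (587/288)^2 = -488460/344569


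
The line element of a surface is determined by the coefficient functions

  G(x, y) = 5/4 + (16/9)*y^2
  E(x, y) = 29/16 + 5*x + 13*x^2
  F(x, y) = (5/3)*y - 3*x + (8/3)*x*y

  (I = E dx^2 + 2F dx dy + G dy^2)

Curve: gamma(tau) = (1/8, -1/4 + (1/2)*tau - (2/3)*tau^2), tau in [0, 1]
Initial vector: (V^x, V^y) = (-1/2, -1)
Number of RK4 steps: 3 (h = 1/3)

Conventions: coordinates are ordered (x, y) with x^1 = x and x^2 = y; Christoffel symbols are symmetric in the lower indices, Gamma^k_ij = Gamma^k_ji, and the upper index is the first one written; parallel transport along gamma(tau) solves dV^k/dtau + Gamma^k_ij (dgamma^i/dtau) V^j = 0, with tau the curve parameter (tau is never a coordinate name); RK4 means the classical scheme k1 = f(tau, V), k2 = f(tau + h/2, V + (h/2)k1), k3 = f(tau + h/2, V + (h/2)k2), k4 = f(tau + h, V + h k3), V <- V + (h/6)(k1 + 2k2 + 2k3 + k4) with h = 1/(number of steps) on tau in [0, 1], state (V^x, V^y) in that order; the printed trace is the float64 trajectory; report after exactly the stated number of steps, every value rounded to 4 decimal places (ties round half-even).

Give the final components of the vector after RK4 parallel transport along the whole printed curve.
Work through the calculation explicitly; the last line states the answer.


gamma'(tau) = (0, 1/2 - (4/3)*tau); f(tau, V)^k = -Gamma^k_ij(gamma(tau)) gamma'^i(tau) V^j; h = 1/3; intermediate values shown to 6 dp
curve data and Christoffel symbols at the stage parameters:
  tau = 0.000000: gamma = (0.125000, -0.250000), gamma' = (0.000000, 0.500000); Gamma_xxx = 0.850698, Gamma_xxy = 0.000000, Gamma_xyy = 0.824919, Gamma_yxx = -2.147000, Gamma_yxy = 0.000000, Gamma_yyy = 0.203775
  tau = 0.166667: gamma = (0.125000, -0.185185), gamma' = (0.000000, 0.277778); Gamma_xxx = 0.964678, Gamma_xxy = 0.000000, Gamma_xyy = 0.817751, Gamma_yxx = -2.116595, Gamma_yxy = 0.000000, Gamma_yyy = 0.213819
  tau = 0.333333: gamma = (0.125000, -0.157407), gamma' = (0.000000, 0.055556); Gamma_xxx = 1.012818, Gamma_xxy = 0.000000, Gamma_xyy = 0.814300, Gamma_yxx = -2.102778, Gamma_yxy = 0.000000, Gamma_yyy = 0.217829
  tau = 0.500000: gamma = (0.125000, -0.166667), gamma' = (0.000000, -0.166667); Gamma_xxx = 0.996823, Gamma_xxy = 0.000000, Gamma_xyy = 0.815475, Gamma_yxx = -2.107433, Gamma_yxy = 0.000000, Gamma_yyy = 0.216512
  tau = 0.666667: gamma = (0.125000, -0.212963), gamma' = (0.000000, -0.388889); Gamma_xxx = 0.916095, Gamma_xxy = 0.000000, Gamma_xyy = 0.820980, Gamma_yxx = -2.129954, Gamma_yxy = 0.000000, Gamma_yyy = 0.209633
  tau = 0.833333: gamma = (0.125000, -0.296296), gamma' = (0.000000, -0.611111); Gamma_xxx = 0.768097, Gamma_xxy = 0.000000, Gamma_xyy = 0.829217, Gamma_yxx = -2.166969, Gamma_yxy = 0.000000, Gamma_yyy = 0.196004
  tau = 1.000000: gamma = (0.125000, -0.416667), gamma' = (0.000000, -0.833333); Gamma_xxx = 0.550437, Gamma_xxy = 0.000000, Gamma_xyy = 0.836768, Gamma_yxx = -2.210899, Gamma_yxy = 0.000000, Gamma_yyy = 0.173455
step 0: V^x = -0.5000, V^y = -1.0000
step 1: k1 = (0.412460, 0.101887), k2 = (0.223296, 0.058386), k3 = (0.224943, 0.058816), k4 = (0.044352, 0.011864); V <- V + (h/6)(k1 + 2k2 + 2k3 + k4): V^x = -0.4248, V^y = -0.9807
step 2: k1 = (0.044364, 0.011868), k2 = (-0.133015, -0.035316), k3 = (-0.134084, -0.035600), k4 = (-0.316883, -0.080914); V <- V + (h/6)(k1 + 2k2 + 2k3 + k4): V^x = -0.4696, V^y = -0.9924
step 3: k1 = (-0.316835, -0.080902), k2 = (-0.509712, -0.120482), k3 = (-0.513055, -0.121272), k4 = (-0.720177, -0.149287); V <- V + (h/6)(k1 + 2k2 + 2k3 + k4): V^x = -0.6409, V^y = -1.0320

Answer: V^x = -0.6409, V^y = -1.0320


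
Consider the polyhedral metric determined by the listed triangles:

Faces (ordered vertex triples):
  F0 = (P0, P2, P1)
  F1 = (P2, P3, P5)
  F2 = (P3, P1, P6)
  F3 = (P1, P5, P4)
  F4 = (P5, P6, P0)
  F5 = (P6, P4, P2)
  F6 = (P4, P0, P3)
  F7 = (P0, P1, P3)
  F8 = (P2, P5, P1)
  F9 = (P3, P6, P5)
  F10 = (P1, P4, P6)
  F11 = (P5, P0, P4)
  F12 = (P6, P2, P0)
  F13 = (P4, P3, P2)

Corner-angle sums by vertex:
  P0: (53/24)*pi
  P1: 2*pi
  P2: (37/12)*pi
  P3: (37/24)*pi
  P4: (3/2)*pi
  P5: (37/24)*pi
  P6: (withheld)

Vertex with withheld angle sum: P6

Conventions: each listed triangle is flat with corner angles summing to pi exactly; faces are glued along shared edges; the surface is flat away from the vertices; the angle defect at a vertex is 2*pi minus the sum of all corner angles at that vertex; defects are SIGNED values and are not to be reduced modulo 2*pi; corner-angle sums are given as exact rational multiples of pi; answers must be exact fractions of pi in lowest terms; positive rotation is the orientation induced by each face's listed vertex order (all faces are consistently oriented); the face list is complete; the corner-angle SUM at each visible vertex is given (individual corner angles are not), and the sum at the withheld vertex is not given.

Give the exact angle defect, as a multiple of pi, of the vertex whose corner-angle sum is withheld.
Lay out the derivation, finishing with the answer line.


V = 7, E = 21, F = 14; chi = V - E + F = 0
Gauss-Bonnet: total defect = 2*pi*chi = 0; visible defects sum to pi/8

Answer: defect(P6) = -pi/8


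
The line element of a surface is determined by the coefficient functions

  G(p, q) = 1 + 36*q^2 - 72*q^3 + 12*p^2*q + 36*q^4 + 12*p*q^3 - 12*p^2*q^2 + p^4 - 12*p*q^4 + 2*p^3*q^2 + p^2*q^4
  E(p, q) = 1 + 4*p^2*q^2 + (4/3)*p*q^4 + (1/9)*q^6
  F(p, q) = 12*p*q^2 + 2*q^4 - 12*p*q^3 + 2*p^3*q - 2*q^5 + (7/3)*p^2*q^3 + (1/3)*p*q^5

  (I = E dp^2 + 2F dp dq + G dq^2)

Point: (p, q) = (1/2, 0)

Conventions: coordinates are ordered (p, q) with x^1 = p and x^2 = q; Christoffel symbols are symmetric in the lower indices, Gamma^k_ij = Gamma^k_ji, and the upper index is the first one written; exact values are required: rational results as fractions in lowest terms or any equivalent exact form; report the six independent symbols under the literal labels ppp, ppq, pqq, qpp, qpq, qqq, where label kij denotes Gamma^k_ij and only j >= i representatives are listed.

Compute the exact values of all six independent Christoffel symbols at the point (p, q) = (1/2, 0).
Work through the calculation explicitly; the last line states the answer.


E = 1, F = 0, G = 17/16 at the point
E_p = 0, E_q = 0, F_p = 0, F_q = 1/4, G_p = 1/2, G_q = 3
EG - F^2 = 17/16;  g^inv = (16/17) * [[17/16, 0], [0, 1]]
first-kind symbols [ij,l] = (1/2)(d_i g_jl + d_j g_il - d_l g_ij): [pp,p] = E_p/2 = 0, [pp,q] = F_p - E_q/2 = 0, [pq,p] = E_q/2 = 0, [pq,q] = G_p/2 = 1/4, [qq,p] = F_q - G_p/2 = 0, [qq,q] = G_q/2 = 3/2
Gamma^p_ij = (G*[ij,p] - F*[ij,q])/(EG - F^2), Gamma^q_ij = (E*[ij,q] - F*[ij,p])/(EG - F^2)

Answer: Gamma_ppp = 0, Gamma_ppq = 0, Gamma_pqq = 0, Gamma_qpp = 0, Gamma_qpq = 4/17, Gamma_qqq = 24/17


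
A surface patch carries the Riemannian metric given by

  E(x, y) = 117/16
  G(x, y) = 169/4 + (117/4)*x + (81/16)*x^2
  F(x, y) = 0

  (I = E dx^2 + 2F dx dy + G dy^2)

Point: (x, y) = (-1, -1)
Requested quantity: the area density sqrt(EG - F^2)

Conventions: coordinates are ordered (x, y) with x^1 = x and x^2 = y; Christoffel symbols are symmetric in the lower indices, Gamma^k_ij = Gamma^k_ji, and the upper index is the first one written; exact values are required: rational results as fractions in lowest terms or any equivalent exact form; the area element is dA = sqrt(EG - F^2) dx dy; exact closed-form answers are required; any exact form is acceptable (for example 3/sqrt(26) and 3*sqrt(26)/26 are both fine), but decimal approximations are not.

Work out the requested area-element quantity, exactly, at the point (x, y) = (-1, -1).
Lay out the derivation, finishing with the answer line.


E = 117/16, F = 0, G = 289/16; EG - F^2 = 33813/256

Answer: sqrt(EG - F^2) = 51*sqrt(13)/16


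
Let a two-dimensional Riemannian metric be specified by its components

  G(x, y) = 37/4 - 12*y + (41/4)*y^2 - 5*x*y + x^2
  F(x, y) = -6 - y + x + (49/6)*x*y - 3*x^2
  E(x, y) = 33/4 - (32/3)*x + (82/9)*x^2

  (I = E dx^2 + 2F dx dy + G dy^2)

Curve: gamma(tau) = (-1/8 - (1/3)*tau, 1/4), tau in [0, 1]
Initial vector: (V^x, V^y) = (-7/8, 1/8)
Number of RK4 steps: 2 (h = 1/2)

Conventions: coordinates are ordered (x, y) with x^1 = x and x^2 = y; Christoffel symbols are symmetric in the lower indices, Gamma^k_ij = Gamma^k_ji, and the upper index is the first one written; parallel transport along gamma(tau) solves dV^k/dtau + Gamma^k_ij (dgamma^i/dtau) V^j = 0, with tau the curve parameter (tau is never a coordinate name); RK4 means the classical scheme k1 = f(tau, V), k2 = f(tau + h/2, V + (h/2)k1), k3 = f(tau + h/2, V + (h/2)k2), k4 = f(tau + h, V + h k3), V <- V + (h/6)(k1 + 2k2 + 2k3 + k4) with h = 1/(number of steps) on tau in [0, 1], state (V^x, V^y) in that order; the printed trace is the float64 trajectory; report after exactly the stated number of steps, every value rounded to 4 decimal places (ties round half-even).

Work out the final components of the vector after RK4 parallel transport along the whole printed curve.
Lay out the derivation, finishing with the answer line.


gamma'(tau) = (-1/3, 0); f(tau, V)^k = -Gamma^k_ij(gamma(tau)) gamma'^i(tau) V^j; h = 1/2; intermediate values shown to 6 dp
curve data and Christoffel symbols at the stage parameters:
  tau = 0.000000: gamma = (-0.125000, 0.250000), gamma' = (-0.333333, 0.000000); Gamma_xxx = -0.846024, Gamma_xxy = -0.207756, Gamma_xyy = -1.238002, Gamma_yxx = -0.262981, Gamma_yxy = -0.302613, Gamma_yyy = -1.612919
  tau = 0.250000: gamma = (-0.208333, 0.250000), gamma' = (-0.333333, 0.000000); Gamma_xxx = -0.756245, Gamma_xxy = -0.201603, Gamma_xyy = -1.169169, Gamma_yxx = -0.140741, Gamma_yxy = -0.312373, Gamma_yyy = -1.545233
  tau = 0.500000: gamma = (-0.291667, 0.250000), gamma' = (-0.333333, 0.000000); Gamma_xxx = -0.674658, Gamma_xxy = -0.196780, Gamma_xyy = -1.106889, Gamma_yxx = -0.026654, Gamma_yxy = -0.323058, Gamma_yyy = -1.483711
  tau = 0.750000: gamma = (-0.375000, 0.250000), gamma' = (-0.333333, 0.000000); Gamma_xxx = -0.600354, Gamma_xxy = -0.193143, Gamma_xyy = -1.050700, Gamma_yxx = 0.080187, Gamma_yxy = -0.334524, Gamma_yyy = -1.427813
  tau = 1.000000: gamma = (-0.458333, 0.250000), gamma' = (-0.333333, 0.000000); Gamma_xxx = -0.532427, Gamma_xxy = -0.190535, Gamma_xyy = -0.999992, Gamma_yxx = 0.180646, Gamma_yxy = -0.346627, Gamma_yyy = -1.376914
step 0: V^x = -0.8750, V^y = 0.1250
step 1: k1 = (0.238100, 0.064094), k2 = (0.196089, 0.023573), k3 = (0.199418, 0.025120), k4 = (0.165329, -0.007925); V <- V + (h/6)(k1 + 2k2 + 2k3 + k4): V^x = -0.7755, V^y = 0.1378
step 2: k1 = (0.165352, -0.007949), k2 = (0.138168, -0.034766), k3 = (0.139960, -0.034200), k4 = (0.117540, -0.056426); V <- V + (h/6)(k1 + 2k2 + 2k3 + k4): V^x = -0.7055, V^y = 0.1209

Answer: V^x = -0.7055, V^y = 0.1209


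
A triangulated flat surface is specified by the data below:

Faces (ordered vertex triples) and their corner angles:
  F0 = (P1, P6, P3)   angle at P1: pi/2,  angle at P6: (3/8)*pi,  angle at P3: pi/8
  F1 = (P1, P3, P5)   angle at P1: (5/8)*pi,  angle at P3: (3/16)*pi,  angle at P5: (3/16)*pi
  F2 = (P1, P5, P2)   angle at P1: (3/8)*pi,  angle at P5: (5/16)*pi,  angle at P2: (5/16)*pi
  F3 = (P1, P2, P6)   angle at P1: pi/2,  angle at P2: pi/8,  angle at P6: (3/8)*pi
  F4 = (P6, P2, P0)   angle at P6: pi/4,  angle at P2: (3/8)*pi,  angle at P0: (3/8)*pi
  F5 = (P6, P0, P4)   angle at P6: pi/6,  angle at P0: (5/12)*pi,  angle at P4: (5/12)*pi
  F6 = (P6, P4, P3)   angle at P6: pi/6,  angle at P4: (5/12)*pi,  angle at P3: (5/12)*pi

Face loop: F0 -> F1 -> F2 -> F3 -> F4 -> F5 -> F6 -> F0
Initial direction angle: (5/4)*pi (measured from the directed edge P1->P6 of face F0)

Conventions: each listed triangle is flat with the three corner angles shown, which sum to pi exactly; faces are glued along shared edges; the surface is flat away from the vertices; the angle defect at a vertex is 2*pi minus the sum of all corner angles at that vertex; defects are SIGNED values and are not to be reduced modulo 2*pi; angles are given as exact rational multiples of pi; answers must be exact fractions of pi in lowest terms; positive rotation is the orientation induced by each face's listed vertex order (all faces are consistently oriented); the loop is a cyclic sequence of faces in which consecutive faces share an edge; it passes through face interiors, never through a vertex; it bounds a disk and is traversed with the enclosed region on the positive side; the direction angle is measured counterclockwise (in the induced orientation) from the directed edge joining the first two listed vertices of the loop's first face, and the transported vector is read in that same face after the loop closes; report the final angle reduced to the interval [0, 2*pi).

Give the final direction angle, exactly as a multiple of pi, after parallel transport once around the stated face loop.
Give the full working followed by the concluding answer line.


enclosed vertex P1: corner angles sum to 2*pi, defect = 2*pi - 2*pi = 0
enclosed vertex P6: corner angles sum to (4/3)*pi, defect = 2*pi - (4/3)*pi = (2/3)*pi
summing the enclosed defects onto the initial angle, mod 2*pi in the induced orientation:
final angle = (5/4)*pi + (2/3)*pi = (23/12)*pi (mod 2*pi)

Answer: final direction angle = (23/12)*pi


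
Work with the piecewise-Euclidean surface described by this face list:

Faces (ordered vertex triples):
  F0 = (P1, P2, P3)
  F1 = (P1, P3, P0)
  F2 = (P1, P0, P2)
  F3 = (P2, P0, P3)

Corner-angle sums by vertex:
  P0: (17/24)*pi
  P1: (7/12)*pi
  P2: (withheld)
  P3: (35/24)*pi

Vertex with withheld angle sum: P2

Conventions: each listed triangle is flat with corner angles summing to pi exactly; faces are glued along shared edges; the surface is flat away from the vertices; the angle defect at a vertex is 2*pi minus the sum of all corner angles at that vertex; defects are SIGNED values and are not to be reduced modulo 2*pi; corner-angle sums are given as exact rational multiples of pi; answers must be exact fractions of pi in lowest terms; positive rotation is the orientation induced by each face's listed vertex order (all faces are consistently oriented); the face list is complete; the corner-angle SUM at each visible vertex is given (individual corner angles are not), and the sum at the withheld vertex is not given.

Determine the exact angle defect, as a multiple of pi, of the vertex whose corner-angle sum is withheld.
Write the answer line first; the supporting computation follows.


Answer: defect(P2) = (3/4)*pi

V = 4, E = 6, F = 4; chi = V - E + F = 2
Gauss-Bonnet: total defect = 2*pi*chi = 4*pi; visible defects sum to (13/4)*pi


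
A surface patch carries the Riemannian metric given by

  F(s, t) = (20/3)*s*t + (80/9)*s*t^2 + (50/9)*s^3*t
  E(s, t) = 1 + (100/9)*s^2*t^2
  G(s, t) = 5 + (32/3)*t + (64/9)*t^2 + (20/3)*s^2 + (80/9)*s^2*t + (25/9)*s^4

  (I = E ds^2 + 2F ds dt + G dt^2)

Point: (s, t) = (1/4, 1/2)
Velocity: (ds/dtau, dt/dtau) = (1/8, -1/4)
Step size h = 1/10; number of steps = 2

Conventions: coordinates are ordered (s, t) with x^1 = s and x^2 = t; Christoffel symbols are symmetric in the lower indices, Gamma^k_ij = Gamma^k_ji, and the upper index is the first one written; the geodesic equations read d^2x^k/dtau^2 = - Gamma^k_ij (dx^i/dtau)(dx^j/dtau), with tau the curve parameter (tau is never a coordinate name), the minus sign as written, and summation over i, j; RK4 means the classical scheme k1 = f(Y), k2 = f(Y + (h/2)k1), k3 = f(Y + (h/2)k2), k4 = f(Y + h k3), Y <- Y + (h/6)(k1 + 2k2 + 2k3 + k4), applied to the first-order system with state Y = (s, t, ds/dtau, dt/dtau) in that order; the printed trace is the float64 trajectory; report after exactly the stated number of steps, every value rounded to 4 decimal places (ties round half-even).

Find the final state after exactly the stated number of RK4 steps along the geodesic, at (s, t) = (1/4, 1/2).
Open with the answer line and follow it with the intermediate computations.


Answer: s = 0.2749, t = 0.4492, ds/dtau = 0.1241, dt/dtau = -0.2576

f(Y) = (ds/dtau, dt/dtau, -Gamma^s_ij Y'^i Y'^j, -Gamma^t_ij Y'^i Y'^j) with the Gammas evaluated at the stage position; h = 0.100000; intermediate values shown to 6 dp
step 0: s = 0.2500, t = 0.5000, ds/dtau = 0.1250, dt/dtau = -0.2500
step 1:
  k1: at (s, t) = (0.250000, 0.500000), (ds/dtau, dt/dtau) = (0.125000, -0.250000); Gamma_sss = 0.053460, Gamma_sst = 0.026730, Gamma_stt = 0.085536, Gamma_tss = 0.441044, Gamma_tst = 0.220522, Gamma_ttt = 0.705670; k1 = (0.125000, -0.250000, -0.004511, -0.037213)
  k2: at (s, t) = (0.256250, 0.487500), (ds/dtau, dt/dtau) = (0.124774, -0.251861); Gamma_sss = 0.052874, Gamma_sst = 0.027793, Gamma_stt = 0.086767, Gamma_tss = 0.432918, Gamma_tst = 0.227559, Gamma_ttt = 0.710429; k2 = (0.124774, -0.251861, -0.004580, -0.037503)
  k3: at (s, t) = (0.256239, 0.487407), (ds/dtau, dt/dtau) = (0.124771, -0.251875); Gamma_sss = 0.052859, Gamma_sst = 0.027789, Gamma_stt = 0.086759, Gamma_tss = 0.432865, Gamma_tst = 0.227565, Gamma_ttt = 0.710477; k3 = (0.124771, -0.251875, -0.004580, -0.037509)
  k4: at (s, t) = (0.262477, 0.474812), (ds/dtau, dt/dtau) = (0.124542, -0.253751); Gamma_sss = 0.052167, Gamma_sst = 0.028838, Gamma_stt = 0.087895, Gamma_tss = 0.424568, Gamma_tst = 0.234702, Gamma_ttt = 0.715345; k4 = (0.124542, -0.253751, -0.004646, -0.037812)
  Y <- Y + (h/6)(k1 + 2k2 + 2k3 + k4): s = 0.2625, t = 0.4748, ds/dtau = 0.1245, dt/dtau = -0.2538
step 2:
  k1: at (s, t) = (0.262477, 0.474813), (ds/dtau, dt/dtau) = (0.124542, -0.253751); Gamma_sss = 0.052167, Gamma_sst = 0.028838, Gamma_stt = 0.087895, Gamma_tss = 0.424569, Gamma_tst = 0.234702, Gamma_ttt = 0.715345; k1 = (0.124542, -0.253751, -0.004646, -0.037812)
  k2: at (s, t) = (0.268704, 0.462125), (ds/dtau, dt/dtau) = (0.124310, -0.255641); Gamma_sss = 0.051371, Gamma_sst = 0.029870, Gamma_stt = 0.088930, Gamma_tss = 0.416100, Gamma_tst = 0.241942, Gamma_ttt = 0.720323; k2 = (0.124310, -0.255641, -0.004707, -0.038128)
  k3: at (s, t) = (0.268693, 0.462031), (ds/dtau, dt/dtau) = (0.124307, -0.255657); Gamma_sss = 0.051356, Gamma_sst = 0.029866, Gamma_stt = 0.088921, Gamma_tss = 0.416044, Gamma_tst = 0.241949, Gamma_ttt = 0.720374; k3 = (0.124307, -0.255657, -0.004707, -0.038135)
  k4: at (s, t) = (0.274908, 0.449247), (ds/dtau, dt/dtau) = (0.124071, -0.257564); Gamma_sss = 0.050456, Gamma_sst = 0.030875, Gamma_stt = 0.089850, Gamma_tss = 0.407394, Gamma_tst = 0.249296, Gamma_ttt = 0.725469; k4 = (0.124071, -0.257564, -0.004764, -0.038465)
  Y <- Y + (h/6)(k1 + 2k2 + 2k3 + k4): s = 0.2749, t = 0.4492, ds/dtau = 0.1241, dt/dtau = -0.2576
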